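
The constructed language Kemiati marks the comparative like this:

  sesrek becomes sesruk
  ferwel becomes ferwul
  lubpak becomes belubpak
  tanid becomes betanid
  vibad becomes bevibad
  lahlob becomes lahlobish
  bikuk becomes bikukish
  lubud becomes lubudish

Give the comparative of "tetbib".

betetbib

"tetbib" has last vowel 'i'. The one such stem in the data (tanid → betanid) adds the prefix be-, so the same rule applies.
The other patterns: stems whose last vowel is 'e' change the last vowel to 'u'; stems whose last vowel is 'o' or 'u' add -ish.
So tetbib → betetbib.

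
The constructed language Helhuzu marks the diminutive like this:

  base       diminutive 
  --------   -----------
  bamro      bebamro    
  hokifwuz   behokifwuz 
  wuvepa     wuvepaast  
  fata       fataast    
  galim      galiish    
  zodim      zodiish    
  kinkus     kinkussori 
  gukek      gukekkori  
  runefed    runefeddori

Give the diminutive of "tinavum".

tinavuish

hokifwuz and kinkus both have last vowel 'u' yet inflect differently (behokifwuz, kinkussori), so the last vowel is not what conditions the rule; the final letter is.
"tinavum" ends in -m. The stems ending in -m (galim → galiish, zodim → zodiish) drop the final letter and add -ish.
The other patterns: stems ending in -o or -z add the prefix be-; stems ending in -a add -ast; stems ending in -d, -k or -s double the final consonant and add -ori.
So tinavum → tinavuish.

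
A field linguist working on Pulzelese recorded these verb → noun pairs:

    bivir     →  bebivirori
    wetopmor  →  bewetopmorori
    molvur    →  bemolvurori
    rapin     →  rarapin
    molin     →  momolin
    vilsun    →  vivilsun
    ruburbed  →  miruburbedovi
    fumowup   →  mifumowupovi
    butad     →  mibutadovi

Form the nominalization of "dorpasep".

bivir and rapin both have last vowel 'i' yet inflect differently (bebivirori, rarapin), so the last vowel is not what conditions the rule; the final letter is.
"dorpasep" ends in -p. The one such stem in the data (fumowup → mifumowupovi) adds mi- … -ovi around the stem, so the same rule applies.
The other patterns: stems ending in -r add be- … -ori around the stem; stems ending in -n repeat the first consonant+vowel as a prefix.
So dorpasep → midorpasepovi.

midorpasepovi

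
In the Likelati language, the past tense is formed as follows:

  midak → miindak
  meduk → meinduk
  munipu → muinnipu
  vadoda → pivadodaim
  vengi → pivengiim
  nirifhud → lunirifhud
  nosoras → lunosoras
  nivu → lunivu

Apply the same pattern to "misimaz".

miinsimaz

munipu and nivu both end in -u yet inflect differently (muinnipu, lunivu), so the final letter is not what conditions the rule; the first letter is.
"misimaz" begins with m-. The stems beginning with m- (midak → miindak, meduk → meinduk, munipu → muinnipu) insert -in- after the first vowel.
The other patterns: stems beginning with v- add pi- … -im around the stem; stems beginning with n- add the prefix lu-.
So misimaz → miinsimaz.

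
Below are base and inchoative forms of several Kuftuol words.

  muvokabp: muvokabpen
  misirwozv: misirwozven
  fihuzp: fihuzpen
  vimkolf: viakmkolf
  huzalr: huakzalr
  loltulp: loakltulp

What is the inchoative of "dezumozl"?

loltulp and fihuzp both end in -p yet inflect differently (loakltulp, fihuzpen), so the final letter is not what conditions the rule; the second-to-last letter is.
"dezumozl" has second-to-last letter 'z'. The stems whose second-to-last letter is 'z' (fihuzp → fihuzpen, misirwozv → misirwozven) add -en.
The other pattern: stems whose second-to-last letter is 'l' insert -ak- after the first vowel.
So dezumozl → dezumozlen.

dezumozlen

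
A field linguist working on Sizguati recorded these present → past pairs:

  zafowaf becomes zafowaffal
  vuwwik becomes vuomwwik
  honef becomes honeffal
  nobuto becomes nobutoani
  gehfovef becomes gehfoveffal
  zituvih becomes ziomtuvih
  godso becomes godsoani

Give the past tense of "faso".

gehfovef and godso both begin with g- yet inflect differently (gehfoveffal, godsoani), so the first letter is not what conditions the rule; the final letter is.
"faso" ends in -o. The stems ending in -o (nobuto → nobutoani, godso → godsoani) add -ani.
So faso → fasoani.

fasoani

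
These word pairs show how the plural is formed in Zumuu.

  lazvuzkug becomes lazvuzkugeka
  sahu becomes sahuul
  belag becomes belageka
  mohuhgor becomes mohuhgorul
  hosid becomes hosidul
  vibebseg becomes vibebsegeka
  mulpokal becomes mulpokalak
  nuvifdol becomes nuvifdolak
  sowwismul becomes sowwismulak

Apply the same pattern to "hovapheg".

mulpokal and belag both have last vowel 'a' yet inflect differently (mulpokalak, belageka), so the last vowel is not what conditions the rule; the final letter is.
"hovapheg" ends in -g. The stems ending in -g (vibebseg → vibebsegeka, belag → belageka, lazvuzkug → lazvuzkugeka) add -eka.
So hovapheg → hovaphegeka.

hovaphegeka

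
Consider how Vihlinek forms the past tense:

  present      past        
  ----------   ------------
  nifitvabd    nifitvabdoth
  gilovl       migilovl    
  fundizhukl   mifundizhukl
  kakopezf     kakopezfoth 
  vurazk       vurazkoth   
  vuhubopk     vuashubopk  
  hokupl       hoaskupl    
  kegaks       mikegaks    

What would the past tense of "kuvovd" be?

"kuvovd" has second-to-last letter 'v'. The one such stem in the data (gilovl → migilovl) adds the prefix mi-, so the same rule applies.
So kuvovd → mikuvovd.

mikuvovd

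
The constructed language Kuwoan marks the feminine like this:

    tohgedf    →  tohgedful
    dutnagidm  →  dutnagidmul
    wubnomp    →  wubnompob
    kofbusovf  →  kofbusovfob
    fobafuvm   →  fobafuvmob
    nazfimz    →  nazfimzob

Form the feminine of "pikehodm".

pikehodmul

"pikehodm" has second-to-last letter 'd'. The stems whose second-to-last letter is 'd' (tohgedf → tohgedful, dutnagidm → dutnagidmul) add -ul.
So pikehodm → pikehodmul.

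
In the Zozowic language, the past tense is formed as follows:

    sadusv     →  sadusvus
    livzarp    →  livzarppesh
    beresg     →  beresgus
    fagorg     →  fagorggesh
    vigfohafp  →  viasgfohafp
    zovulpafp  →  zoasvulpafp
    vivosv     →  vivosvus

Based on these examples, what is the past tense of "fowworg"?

fowworggesh

beresg and fagorg both end in -g yet inflect differently (beresgus, fagorggesh), so the final letter is not what conditions the rule; the second-to-last letter is.
"fowworg" has second-to-last letter 'r'. The stems whose second-to-last letter is 'r' (livzarp → livzarppesh, fagorg → fagorggesh) double the final consonant and add -esh.
The other patterns: stems whose second-to-last letter is 's' add -us; stems whose second-to-last letter is 'f' insert -as- after the first vowel.
So fowworg → fowworggesh.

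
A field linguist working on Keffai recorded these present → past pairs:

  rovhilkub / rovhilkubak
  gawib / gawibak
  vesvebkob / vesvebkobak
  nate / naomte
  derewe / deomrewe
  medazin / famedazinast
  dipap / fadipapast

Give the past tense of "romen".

faromenast

gawib and medazin both have last vowel 'i' yet inflect differently (gawibak, famedazinast), so the last vowel is not what conditions the rule; the final letter is.
"romen" ends in -n. The one such stem in the data (medazin → famedazinast) adds fa- … -ast around the stem, so the same rule applies.
So romen → faromenast.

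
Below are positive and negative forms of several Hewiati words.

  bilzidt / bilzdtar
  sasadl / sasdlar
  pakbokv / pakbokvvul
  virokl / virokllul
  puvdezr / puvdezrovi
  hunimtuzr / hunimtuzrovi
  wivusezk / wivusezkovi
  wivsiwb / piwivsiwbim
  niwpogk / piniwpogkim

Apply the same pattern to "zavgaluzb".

"zavgaluzb" has second-to-last letter 'z'. The stems whose second-to-last letter is 'z' (puvdezr → puvdezrovi, hunimtuzr → hunimtuzrovi, wivusezk → wivusezkovi) add -ovi.
The other patterns: stems whose second-to-last letter is 'd' delete the last vowel and add -ar; stems whose second-to-last letter is 'k' double the final consonant and add -ul; stems whose second-to-last letter is 'g' or 'w' add pi- … -im around the stem.
So zavgaluzb → zavgaluzbovi.

zavgaluzbovi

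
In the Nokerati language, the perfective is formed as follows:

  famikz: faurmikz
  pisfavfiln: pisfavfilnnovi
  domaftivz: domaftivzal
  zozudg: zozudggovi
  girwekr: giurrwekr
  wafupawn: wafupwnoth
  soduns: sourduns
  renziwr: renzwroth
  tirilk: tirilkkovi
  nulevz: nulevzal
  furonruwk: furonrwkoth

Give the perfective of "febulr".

febulrrovi

pisfavfiln and wafupawn both end in -n yet inflect differently (pisfavfilnnovi, wafupwnoth), so the final letter is not what conditions the rule; the second-to-last letter is.
"febulr" has second-to-last letter 'l'. The stems whose second-to-last letter is 'l' (tirilk → tirilkkovi, pisfavfiln → pisfavfilnnovi) double the final consonant and add -ovi.
So febulr → febulrrovi.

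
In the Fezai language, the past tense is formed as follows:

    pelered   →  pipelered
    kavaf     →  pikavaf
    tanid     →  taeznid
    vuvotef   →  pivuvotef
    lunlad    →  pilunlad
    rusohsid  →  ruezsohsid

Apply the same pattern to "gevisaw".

pigevisaw

"gevisaw" has last vowel 'a'. The stems whose last vowel is 'a' (kavaf → pikavaf, lunlad → pilunlad) add the prefix pi-.
The other pattern: stems whose last vowel is 'i' insert -ez- after the first vowel.
So gevisaw → pigevisaw.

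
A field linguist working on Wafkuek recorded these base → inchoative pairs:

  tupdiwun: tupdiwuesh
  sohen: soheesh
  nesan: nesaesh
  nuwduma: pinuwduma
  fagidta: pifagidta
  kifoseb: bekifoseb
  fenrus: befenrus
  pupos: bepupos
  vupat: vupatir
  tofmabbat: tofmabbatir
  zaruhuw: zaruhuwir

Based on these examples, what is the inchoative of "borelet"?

"borelet" ends in -t. The stems ending in -t (vupat → vupatir, tofmabbat → tofmabbatir) add -ir.
The other patterns: stems ending in -n drop the final letter and add -esh; stems ending in -a add the prefix pi-; stems ending in -b or -s add the prefix be-.
So borelet → boreletir.

boreletir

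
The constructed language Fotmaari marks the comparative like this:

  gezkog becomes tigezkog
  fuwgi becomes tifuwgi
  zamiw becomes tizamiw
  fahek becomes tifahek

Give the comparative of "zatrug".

Every pair shown (gezkog → tigezkog, fuwgi → tifuwgi, zamiw → tizamiw, …) follows the same rule: add the prefix ti-.
So zatrug → tizatrug.

tizatrug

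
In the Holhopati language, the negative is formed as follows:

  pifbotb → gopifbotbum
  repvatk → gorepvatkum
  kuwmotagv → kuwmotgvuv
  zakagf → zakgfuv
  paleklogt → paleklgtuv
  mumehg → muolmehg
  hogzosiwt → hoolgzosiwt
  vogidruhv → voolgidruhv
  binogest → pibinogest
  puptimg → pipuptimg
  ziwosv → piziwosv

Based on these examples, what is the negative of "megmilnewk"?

paleklogt and hogzosiwt both end in -t yet inflect differently (paleklgtuv, hoolgzosiwt), so the final letter is not what conditions the rule; the second-to-last letter is.
"megmilnewk" has second-to-last letter 'w'. The one such stem in the data (hogzosiwt → hoolgzosiwt) inserts -ol- after the first vowel (as do mumehg, vogidruhv), so the same rule applies.
The other patterns: stems whose second-to-last letter is 't' add go- … -um around the stem; stems whose second-to-last letter is 'g' delete the last vowel and add -uv; stems whose second-to-last letter is 'm' or 's' add the prefix pi-.
So megmilnewk → meolgmilnewk.

meolgmilnewk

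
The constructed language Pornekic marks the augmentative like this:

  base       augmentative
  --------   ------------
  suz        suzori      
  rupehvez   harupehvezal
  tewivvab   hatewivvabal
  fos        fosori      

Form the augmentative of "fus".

fusori

suz and rupehvez both end in -z yet inflect differently (suzori, harupehvezal), so the final letter is not what conditions the rule; the number of vowels is.
"fus" has 1 vowel. The stems with 1 vowel (suz → suzori, fos → fosori) add -ori.
So fus → fusori.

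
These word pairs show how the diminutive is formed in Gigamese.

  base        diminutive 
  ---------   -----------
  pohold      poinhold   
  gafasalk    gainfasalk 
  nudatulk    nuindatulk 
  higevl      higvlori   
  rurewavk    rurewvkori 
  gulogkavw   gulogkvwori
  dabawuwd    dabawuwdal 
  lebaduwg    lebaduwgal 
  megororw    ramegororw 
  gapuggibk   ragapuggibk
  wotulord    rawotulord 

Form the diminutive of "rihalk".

riinhalk

gafasalk and rurewavk both end in -k yet inflect differently (gainfasalk, rurewvkori), so the final letter is not what conditions the rule; the second-to-last letter is.
"rihalk" has second-to-last letter 'l'. The stems whose second-to-last letter is 'l' (pohold → poinhold, gafasalk → gainfasalk, nudatulk → nuindatulk) insert -in- after the first vowel.
The other patterns: stems whose second-to-last letter is 'v' delete the last vowel and add -ori; stems whose second-to-last letter is 'w' add -al; stems whose second-to-last letter is 'b' or 'r' add the prefix ra-.
So rihalk → riinhalk.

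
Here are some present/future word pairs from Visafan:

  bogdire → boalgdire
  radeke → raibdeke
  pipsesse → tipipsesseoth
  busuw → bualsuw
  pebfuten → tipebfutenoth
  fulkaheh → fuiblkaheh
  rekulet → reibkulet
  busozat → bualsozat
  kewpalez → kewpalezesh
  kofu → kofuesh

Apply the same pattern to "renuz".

reibnuz

"renuz" begins with r-. The stems beginning with r- (rekulet → reibkulet, radeke → raibdeke) insert -ib- after the first vowel.
So renuz → reibnuz.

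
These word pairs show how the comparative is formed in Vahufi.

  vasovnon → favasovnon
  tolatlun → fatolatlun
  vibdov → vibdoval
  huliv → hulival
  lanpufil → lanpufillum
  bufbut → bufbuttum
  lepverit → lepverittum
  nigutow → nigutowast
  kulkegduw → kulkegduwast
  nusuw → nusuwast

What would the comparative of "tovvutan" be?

fatovvutan

"tovvutan" ends in -n. The stems ending in -n (vasovnon → favasovnon, tolatlun → fatolatlun) add the prefix fa-.
The other patterns: stems ending in -v add -al; stems ending in -l or -t double the final consonant and add -um; stems ending in -w add -ast.
So tovvutan → fatovvutan.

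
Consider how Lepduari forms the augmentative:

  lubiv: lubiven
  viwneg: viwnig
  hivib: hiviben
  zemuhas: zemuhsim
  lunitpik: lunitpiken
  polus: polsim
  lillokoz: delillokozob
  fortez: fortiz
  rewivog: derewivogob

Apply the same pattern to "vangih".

vangihen

rewivog and viwneg both end in -g yet inflect differently (derewivogob, viwnig), so the final letter is not what conditions the rule; the last vowel is.
"vangih" has last vowel 'i'. The stems whose last vowel is 'i' (hivib → hiviben, lunitpik → lunitpiken, lubiv → lubiven) add -en.
The other patterns: stems whose last vowel is 'o' add de- … -ob around the stem; stems whose last vowel is 'e' change the last vowel to 'i'; stems whose last vowel is 'a' or 'u' delete the last vowel and add -im.
So vangih → vangihen.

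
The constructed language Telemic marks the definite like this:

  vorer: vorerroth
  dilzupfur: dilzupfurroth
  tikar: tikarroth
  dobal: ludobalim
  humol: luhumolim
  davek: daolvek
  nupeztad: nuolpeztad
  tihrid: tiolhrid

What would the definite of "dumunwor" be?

dumunworroth

"dumunwor" ends in -r. The stems ending in -r (vorer → vorerroth, dilzupfur → dilzupfurroth, tikar → tikarroth) double the final consonant and add -oth.
The other patterns: stems ending in -l add lu- … -im around the stem; stems ending in -d or -k insert -ol- after the first vowel.
So dumunwor → dumunworroth.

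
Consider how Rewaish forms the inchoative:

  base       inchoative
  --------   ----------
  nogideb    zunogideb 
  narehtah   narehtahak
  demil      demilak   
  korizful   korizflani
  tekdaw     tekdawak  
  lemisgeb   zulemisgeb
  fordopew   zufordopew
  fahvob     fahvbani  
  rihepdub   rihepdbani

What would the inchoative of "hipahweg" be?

"hipahweg" has last vowel 'e'. The stems whose last vowel is 'e' (fordopew → zufordopew, nogideb → zunogideb, lemisgeb → zulemisgeb) add the prefix zu-.
The other patterns: stems whose last vowel is 'a' or 'i' add -ak; stems whose last vowel is 'o' or 'u' delete the last vowel and add -ani.
So hipahweg → zuhipahweg.

zuhipahweg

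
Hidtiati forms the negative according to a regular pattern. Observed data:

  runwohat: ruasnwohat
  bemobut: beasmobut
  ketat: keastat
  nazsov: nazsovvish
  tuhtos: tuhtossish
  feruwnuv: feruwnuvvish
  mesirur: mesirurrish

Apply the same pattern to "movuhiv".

"movuhiv" ends in -v. The stems ending in -v (nazsov → nazsovvish, feruwnuv → feruwnuvvish) double the final consonant and add -ish.
So movuhiv → movuhivvish.

movuhivvish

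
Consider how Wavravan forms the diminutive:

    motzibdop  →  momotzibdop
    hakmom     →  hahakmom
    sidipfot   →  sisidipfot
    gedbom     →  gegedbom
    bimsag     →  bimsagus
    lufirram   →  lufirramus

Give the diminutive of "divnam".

hakmom and lufirram both end in -m yet inflect differently (hahakmom, lufirramus), so the final letter is not what conditions the rule; the last vowel is.
"divnam" has last vowel 'a'. The stems whose last vowel is 'a' (bimsag → bimsagus, lufirram → lufirramus) add -us.
The other pattern: stems whose last vowel is 'o' repeat the first consonant+vowel as a prefix.
So divnam → divnamus.

divnamus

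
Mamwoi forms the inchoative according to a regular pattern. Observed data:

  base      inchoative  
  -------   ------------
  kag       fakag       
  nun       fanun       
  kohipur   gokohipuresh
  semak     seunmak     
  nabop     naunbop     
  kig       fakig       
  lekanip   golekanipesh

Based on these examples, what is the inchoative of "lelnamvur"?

nabop and lekanip both end in -p yet inflect differently (naunbop, golekanipesh), so the final letter is not what conditions the rule; the number of vowels is.
"lelnamvur" has 3 vowels. The stems with 3 vowels (lekanip → golekanipesh, kohipur → gokohipuresh) add go- … -esh around the stem.
So lelnamvur → golelnamvuresh.

golelnamvuresh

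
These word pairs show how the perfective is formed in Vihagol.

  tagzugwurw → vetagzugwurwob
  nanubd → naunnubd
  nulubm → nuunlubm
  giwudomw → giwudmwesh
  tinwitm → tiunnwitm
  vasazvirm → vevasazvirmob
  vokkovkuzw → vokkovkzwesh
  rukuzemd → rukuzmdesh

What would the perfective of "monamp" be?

nanubd and rukuzemd both end in -d yet inflect differently (naunnubd, rukuzmdesh), so the final letter is not what conditions the rule; the second-to-last letter is.
"monamp" has second-to-last letter 'm'. The stems whose second-to-last letter is 'm' (giwudomw → giwudmwesh, rukuzemd → rukuzmdesh) delete the last vowel and add -esh.
So monamp → monmpesh.

monmpesh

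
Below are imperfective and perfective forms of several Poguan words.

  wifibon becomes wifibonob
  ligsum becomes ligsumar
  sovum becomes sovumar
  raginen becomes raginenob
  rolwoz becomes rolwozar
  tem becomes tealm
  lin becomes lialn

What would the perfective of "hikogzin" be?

hikogzinob

tem and sovum both end in -m yet inflect differently (tealm, sovumar), so the final letter is not what conditions the rule; the number of vowels is.
"hikogzin" has 3 vowels. The stems with 3 vowels (raginen → raginenob, wifibon → wifibonob) add -ob.
So hikogzin → hikogzinob.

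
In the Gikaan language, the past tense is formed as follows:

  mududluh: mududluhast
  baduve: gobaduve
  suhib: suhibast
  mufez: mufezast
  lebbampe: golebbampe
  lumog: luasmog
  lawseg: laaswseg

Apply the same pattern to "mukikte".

lawseg and baduve both have last vowel 'e' yet inflect differently (laaswseg, gobaduve), so the last vowel is not what conditions the rule; the final letter is.
"mukikte" ends in -e. The stems ending in -e (baduve → gobaduve, lebbampe → golebbampe) add the prefix go-.
The other patterns: stems ending in -g insert -as- after the first vowel; stems ending in -b, -h or -z add -ast.
So mukikte → gomukikte.

gomukikte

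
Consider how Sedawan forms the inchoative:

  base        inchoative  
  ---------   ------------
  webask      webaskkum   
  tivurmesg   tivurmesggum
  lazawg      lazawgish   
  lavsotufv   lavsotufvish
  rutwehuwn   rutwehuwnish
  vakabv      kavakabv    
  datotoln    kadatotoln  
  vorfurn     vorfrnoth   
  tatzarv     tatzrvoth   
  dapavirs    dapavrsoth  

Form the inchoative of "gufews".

gufewsish

tivurmesg and lazawg both end in -g yet inflect differently (tivurmesggum, lazawgish), so the final letter is not what conditions the rule; the second-to-last letter is.
"gufews" has second-to-last letter 'w'. The stems whose second-to-last letter is 'w' (lazawg → lazawgish, rutwehuwn → rutwehuwnish) add -ish.
The other patterns: stems whose second-to-last letter is 's' double the final consonant and add -um; stems whose second-to-last letter is 'b' or 'l' add the prefix ka-; stems whose second-to-last letter is 'r' delete the last vowel and add -oth.
So gufews → gufewsish.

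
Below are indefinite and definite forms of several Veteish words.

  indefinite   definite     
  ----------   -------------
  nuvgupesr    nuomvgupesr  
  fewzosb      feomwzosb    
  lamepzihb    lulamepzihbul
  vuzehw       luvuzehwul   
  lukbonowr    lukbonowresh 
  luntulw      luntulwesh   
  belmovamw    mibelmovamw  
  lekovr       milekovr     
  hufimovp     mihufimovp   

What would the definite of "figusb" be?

fiomgusb

fewzosb and lamepzihb both end in -b yet inflect differently (feomwzosb, lulamepzihbul), so the final letter is not what conditions the rule; the second-to-last letter is.
"figusb" has second-to-last letter 's'. The stems whose second-to-last letter is 's' (nuvgupesr → nuomvgupesr, fewzosb → feomwzosb) insert -om- after the first vowel.
So figusb → fiomgusb.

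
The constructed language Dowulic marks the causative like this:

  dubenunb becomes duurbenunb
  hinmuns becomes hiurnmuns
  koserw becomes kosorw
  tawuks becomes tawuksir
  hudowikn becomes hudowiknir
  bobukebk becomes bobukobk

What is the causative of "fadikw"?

hinmuns and tawuks both end in -s yet inflect differently (hiurnmuns, tawuksir), so the final letter is not what conditions the rule; the second-to-last letter is.
"fadikw" has second-to-last letter 'k'. The stems whose second-to-last letter is 'k' (hudowikn → hudowiknir, tawuks → tawuksir) add -ir.
So fadikw → fadikwir.

fadikwir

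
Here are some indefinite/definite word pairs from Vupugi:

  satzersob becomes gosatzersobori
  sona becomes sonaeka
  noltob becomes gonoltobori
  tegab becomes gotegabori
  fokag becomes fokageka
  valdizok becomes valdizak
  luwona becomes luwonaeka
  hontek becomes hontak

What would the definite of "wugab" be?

satzersob and valdizok both have last vowel 'o' yet inflect differently (gosatzersobori, valdizak), so the last vowel is not what conditions the rule; the final letter is.
"wugab" ends in -b. The stems ending in -b (tegab → gotegabori, satzersob → gosatzersobori, noltob → gonoltobori) add go- … -ori around the stem.
The other patterns: stems ending in -k change the last vowel to 'a'; stems ending in -a or -g add -eka.
So wugab → gowugabori.

gowugabori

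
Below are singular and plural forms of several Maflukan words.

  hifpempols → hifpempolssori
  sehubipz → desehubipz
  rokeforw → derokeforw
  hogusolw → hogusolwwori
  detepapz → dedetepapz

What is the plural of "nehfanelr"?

nehfanelrrori

hogusolw and rokeforw both end in -w yet inflect differently (hogusolwwori, derokeforw), so the final letter is not what conditions the rule; the second-to-last letter is.
"nehfanelr" has second-to-last letter 'l'. The stems whose second-to-last letter is 'l' (hogusolw → hogusolwwori, hifpempols → hifpempolssori) double the final consonant and add -ori.
The other pattern: stems whose second-to-last letter is 'p' or 'r' add the prefix de-.
So nehfanelr → nehfanelrrori.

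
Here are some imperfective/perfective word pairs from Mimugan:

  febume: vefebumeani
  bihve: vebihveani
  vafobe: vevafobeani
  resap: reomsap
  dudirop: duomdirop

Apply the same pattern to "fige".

vefigeani

bihve and resap both have 2 vowels yet inflect differently (vebihveani, reomsap), so the number of vowels is not what conditions the rule; the final letter is.
"fige" ends in -e. The stems ending in -e (febume → vefebumeani, bihve → vebihveani, vafobe → vevafobeani) add ve- … -ani around the stem.
The other pattern: stems ending in -p insert -om- after the first vowel.
So fige → vefigeani.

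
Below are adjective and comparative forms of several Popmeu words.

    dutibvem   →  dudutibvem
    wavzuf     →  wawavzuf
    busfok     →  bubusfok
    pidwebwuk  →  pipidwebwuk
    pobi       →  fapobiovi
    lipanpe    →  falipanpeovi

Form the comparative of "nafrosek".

nanafrosek

dutibvem and lipanpe both have last vowel 'e' yet inflect differently (dudutibvem, falipanpeovi), so the last vowel is not what conditions the rule; whether the stem ends in a vowel or a consonant is.
"nafrosek" ends in a consonant. The stems ending in a consonant (dutibvem → dudutibvem, wavzuf → wawavzuf, busfok → bubusfok) repeat the first consonant+vowel as a prefix.
The other pattern: stems ending in a vowel add fa- … -ovi around the stem.
So nafrosek → nanafrosek.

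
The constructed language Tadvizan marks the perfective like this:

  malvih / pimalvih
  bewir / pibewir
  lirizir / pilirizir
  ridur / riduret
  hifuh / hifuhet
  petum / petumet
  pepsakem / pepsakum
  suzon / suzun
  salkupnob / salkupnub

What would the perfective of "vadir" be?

bewir and ridur both end in -r yet inflect differently (pibewir, riduret), so the final letter is not what conditions the rule; the last vowel is.
"vadir" has last vowel 'i'. The stems whose last vowel is 'i' (malvih → pimalvih, bewir → pibewir, lirizir → pilirizir) add the prefix pi-.
So vadir → pivadir.

pivadir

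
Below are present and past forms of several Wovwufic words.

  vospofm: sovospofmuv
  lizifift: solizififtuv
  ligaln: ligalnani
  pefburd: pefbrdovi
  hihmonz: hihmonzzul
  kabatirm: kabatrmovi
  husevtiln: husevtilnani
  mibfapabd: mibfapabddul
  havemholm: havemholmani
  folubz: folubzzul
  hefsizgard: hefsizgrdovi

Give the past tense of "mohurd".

mohrdovi

vospofm and kabatirm both end in -m yet inflect differently (sovospofmuv, kabatrmovi), so the final letter is not what conditions the rule; the second-to-last letter is.
"mohurd" has second-to-last letter 'r'. The stems whose second-to-last letter is 'r' (kabatirm → kabatrmovi, pefburd → pefbrdovi, hefsizgard → hefsizgrdovi) delete the last vowel and add -ovi.
The other patterns: stems whose second-to-last letter is 'f' add so- … -uv around the stem; stems whose second-to-last letter is 'l' add -ani; stems whose second-to-last letter is 'b' or 'n' double the final consonant and add -ul.
So mohurd → mohrdovi.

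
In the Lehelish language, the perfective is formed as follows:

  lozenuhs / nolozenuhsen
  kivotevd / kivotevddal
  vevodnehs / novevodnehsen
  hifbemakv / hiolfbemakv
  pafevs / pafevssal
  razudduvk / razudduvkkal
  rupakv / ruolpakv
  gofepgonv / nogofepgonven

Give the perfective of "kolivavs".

kolivavssal

pafevs and vevodnehs both end in -s yet inflect differently (pafevssal, novevodnehsen), so the final letter is not what conditions the rule; the second-to-last letter is.
"kolivavs" has second-to-last letter 'v'. The stems whose second-to-last letter is 'v' (pafevs → pafevssal, kivotevd → kivotevddal, razudduvk → razudduvkkal) double the final consonant and add -al.
So kolivavs → kolivavssal.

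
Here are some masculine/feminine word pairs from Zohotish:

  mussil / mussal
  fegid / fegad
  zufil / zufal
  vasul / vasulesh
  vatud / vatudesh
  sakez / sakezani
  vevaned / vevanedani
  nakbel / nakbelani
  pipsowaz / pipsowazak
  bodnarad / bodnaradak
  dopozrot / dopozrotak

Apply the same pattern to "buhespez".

buhespezani

mussil and vasul both end in -l yet inflect differently (mussal, vasulesh), so the final letter is not what conditions the rule; the last vowel is.
"buhespez" has last vowel 'e'. The stems whose last vowel is 'e' (sakez → sakezani, vevaned → vevanedani, nakbel → nakbelani) add -ani.
So buhespez → buhespezani.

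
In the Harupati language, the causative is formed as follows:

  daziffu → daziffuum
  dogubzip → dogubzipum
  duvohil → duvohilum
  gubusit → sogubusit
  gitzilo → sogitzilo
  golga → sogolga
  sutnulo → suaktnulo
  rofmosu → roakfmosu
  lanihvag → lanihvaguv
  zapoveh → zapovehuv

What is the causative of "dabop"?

dabopum

gitzilo and sutnulo both end in -o yet inflect differently (sogitzilo, suaktnulo), so the final letter is not what conditions the rule; the first letter is.
"dabop" begins with d-. The stems beginning with d- (daziffu → daziffuum, dogubzip → dogubzipum, duvohil → duvohilum) add -um.
So dabop → dabopum.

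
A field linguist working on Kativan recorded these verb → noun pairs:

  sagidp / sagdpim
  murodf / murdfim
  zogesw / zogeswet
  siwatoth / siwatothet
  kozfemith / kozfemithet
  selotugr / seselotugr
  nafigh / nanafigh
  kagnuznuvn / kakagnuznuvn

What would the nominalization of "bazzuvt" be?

babazzuvt

siwatoth and nafigh both end in -h yet inflect differently (siwatothet, nanafigh), so the final letter is not what conditions the rule; the second-to-last letter is.
"bazzuvt" has second-to-last letter 'v'. The one such stem in the data (kagnuznuvn → kakagnuznuvn) repeats the first consonant+vowel as a prefix (as do selotugr, nafigh), so the same rule applies.
The other patterns: stems whose second-to-last letter is 'd' delete the last vowel and add -im; stems whose second-to-last letter is 's' or 't' add -et.
So bazzuvt → babazzuvt.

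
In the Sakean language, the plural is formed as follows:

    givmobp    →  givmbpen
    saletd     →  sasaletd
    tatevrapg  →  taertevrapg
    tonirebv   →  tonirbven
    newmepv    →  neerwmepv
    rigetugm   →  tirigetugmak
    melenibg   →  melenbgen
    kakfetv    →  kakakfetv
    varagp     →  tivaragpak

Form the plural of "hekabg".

hekbgen

varagp and givmobp both end in -p yet inflect differently (tivaragpak, givmbpen), so the final letter is not what conditions the rule; the second-to-last letter is.
"hekabg" has second-to-last letter 'b'. The stems whose second-to-last letter is 'b' (melenibg → melenbgen, tonirebv → tonirbven, givmobp → givmbpen) delete the last vowel and add -en.
The other patterns: stems whose second-to-last letter is 'g' add ti- … -ak around the stem; stems whose second-to-last letter is 'p' insert -er- after the first vowel; stems whose second-to-last letter is 't' repeat the first consonant+vowel as a prefix.
So hekabg → hekbgen.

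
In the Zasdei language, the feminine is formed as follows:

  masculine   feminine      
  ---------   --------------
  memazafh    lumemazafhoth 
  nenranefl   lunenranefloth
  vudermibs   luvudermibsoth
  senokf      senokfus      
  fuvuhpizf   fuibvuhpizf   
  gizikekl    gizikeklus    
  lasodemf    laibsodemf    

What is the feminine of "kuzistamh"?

kuibzistamh

fuvuhpizf and senokf both end in -f yet inflect differently (fuibvuhpizf, senokfus), so the final letter is not what conditions the rule; the second-to-last letter is.
"kuzistamh" has second-to-last letter 'm'. The one such stem in the data (lasodemf → laibsodemf) inserts -ib- after the first vowel (as does fuvuhpizf), so the same rule applies.
So kuzistamh → kuibzistamh.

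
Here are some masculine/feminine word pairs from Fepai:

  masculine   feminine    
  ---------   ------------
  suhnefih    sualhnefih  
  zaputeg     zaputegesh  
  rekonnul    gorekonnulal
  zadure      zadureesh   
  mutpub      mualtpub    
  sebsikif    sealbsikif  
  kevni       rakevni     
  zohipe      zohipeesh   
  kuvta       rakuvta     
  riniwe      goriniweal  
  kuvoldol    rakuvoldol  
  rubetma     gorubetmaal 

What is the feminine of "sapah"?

saalpah

riniwe and zohipe both end in -e yet inflect differently (goriniweal, zohipeesh), so the final letter is not what conditions the rule; the first letter is.
"sapah" begins with s-. The stems beginning with s- (sebsikif → sealbsikif, suhnefih → sualhnefih) insert -al- after the first vowel.
The other patterns: stems beginning with r- add go- … -al around the stem; stems beginning with z- add -esh; stems beginning with k- add the prefix ra-.
So sapah → saalpah.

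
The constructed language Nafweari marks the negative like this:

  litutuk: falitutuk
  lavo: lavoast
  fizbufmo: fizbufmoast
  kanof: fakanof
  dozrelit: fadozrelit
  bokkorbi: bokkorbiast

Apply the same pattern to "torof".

fizbufmo and kanof both have last vowel 'o' yet inflect differently (fizbufmoast, fakanof), so the last vowel is not what conditions the rule; whether the stem ends in a vowel or a consonant is.
"torof" ends in a consonant. The stems ending in a consonant (litutuk → falitutuk, kanof → fakanof, dozrelit → fadozrelit) add the prefix fa-.
The other pattern: stems ending in a vowel add -ast.
So torof → fatorof.

fatorof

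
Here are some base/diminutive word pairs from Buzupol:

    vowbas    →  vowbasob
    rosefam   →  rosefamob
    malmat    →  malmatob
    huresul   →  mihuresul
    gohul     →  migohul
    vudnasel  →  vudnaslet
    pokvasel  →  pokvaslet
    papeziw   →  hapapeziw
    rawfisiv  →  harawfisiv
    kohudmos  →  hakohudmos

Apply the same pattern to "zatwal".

"zatwal" has last vowel 'a'. The stems whose last vowel is 'a' (vowbas → vowbasob, rosefam → rosefamob, malmat → malmatob) add -ob.
So zatwal → zatwalob.

zatwalob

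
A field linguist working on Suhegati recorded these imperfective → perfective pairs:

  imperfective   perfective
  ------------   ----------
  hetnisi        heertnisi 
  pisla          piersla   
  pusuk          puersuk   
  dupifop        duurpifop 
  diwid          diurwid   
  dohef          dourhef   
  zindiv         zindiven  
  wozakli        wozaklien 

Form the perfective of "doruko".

dourruko

hetnisi and wozakli both end in -i yet inflect differently (heertnisi, wozaklien), so the final letter is not what conditions the rule; the first letter is.
"doruko" begins with d-. The stems beginning with d- (dupifop → duurpifop, diwid → diurwid, dohef → dourhef) insert -ur- after the first vowel.
The other patterns: stems beginning with h- or p- insert -er- after the first vowel; stems beginning with w- or z- add -en.
So doruko → dourruko.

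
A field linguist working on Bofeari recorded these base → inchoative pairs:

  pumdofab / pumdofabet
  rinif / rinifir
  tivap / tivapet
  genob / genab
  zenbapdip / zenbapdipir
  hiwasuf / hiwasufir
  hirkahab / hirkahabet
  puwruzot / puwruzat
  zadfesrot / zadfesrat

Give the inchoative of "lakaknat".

lakaknatet

"lakaknat" has last vowel 'a'. The stems whose last vowel is 'a' (hirkahab → hirkahabet, tivap → tivapet, pumdofab → pumdofabet) add -et.
The other patterns: stems whose last vowel is 'o' change the last vowel to 'a'; stems whose last vowel is 'i' or 'u' add -ir.
So lakaknat → lakaknatet.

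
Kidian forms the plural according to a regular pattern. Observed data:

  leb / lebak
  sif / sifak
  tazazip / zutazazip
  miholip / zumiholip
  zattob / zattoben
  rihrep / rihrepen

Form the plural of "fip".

leb and zattob both end in -b yet inflect differently (lebak, zattoben), so the final letter is not what conditions the rule; the number of vowels is.
"fip" has 1 vowel. The stems with 1 vowel (leb → lebak, sif → sifak) add -ak.
The other patterns: stems with 2 vowels add -en; stems with 3 vowels add the prefix zu-.
So fip → fipak.

fipak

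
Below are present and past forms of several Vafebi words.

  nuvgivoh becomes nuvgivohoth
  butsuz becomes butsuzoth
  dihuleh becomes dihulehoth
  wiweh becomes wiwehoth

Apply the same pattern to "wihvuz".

wihvuzoth

Every pair shown (nuvgivoh → nuvgivohoth, butsuz → butsuzoth, dihuleh → dihulehoth, …) follows the same rule: add -oth.
So wihvuz → wihvuzoth.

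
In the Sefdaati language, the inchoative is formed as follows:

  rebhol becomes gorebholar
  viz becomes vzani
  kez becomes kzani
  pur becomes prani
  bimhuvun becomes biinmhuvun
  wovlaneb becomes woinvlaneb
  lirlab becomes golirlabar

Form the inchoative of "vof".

vfani

lirlab and wovlaneb both end in -b yet inflect differently (golirlabar, woinvlaneb), so the final letter is not what conditions the rule; the number of vowels is.
"vof" has 1 vowel. The stems with 1 vowel (viz → vzani, kez → kzani, pur → prani) delete the last vowel and add -ani.
So vof → vfani.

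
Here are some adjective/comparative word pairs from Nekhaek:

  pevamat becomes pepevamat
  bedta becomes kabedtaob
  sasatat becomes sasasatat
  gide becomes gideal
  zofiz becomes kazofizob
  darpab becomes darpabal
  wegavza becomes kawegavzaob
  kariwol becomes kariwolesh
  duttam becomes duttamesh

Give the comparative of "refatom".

bedta and duttam both have last vowel 'a' yet inflect differently (kabedtaob, duttamesh), so the last vowel is not what conditions the rule; the final letter is.
"refatom" ends in -m. The one such stem in the data (duttam → duttamesh) adds -esh, so the same rule applies.
The other patterns: stems ending in -a or -z add ka- … -ob around the stem; stems ending in -t repeat the first consonant+vowel as a prefix; stems ending in -b or -e add -al.
So refatom → refatomesh.

refatomesh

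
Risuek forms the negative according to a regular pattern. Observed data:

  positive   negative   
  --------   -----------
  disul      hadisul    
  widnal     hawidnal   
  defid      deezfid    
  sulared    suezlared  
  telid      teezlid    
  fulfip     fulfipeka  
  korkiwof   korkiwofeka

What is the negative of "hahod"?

"hahod" ends in -d. The stems ending in -d (defid → deezfid, sulared → suezlared, telid → teezlid) insert -ez- after the first vowel.
The other patterns: stems ending in -l add the prefix ha-; stems ending in -f or -p add -eka.
So hahod → haezhod.

haezhod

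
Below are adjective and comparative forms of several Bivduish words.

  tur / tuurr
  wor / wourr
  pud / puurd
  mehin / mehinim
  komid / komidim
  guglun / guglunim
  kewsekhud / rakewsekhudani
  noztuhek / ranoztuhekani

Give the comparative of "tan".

taurn

pud and komid both end in -d yet inflect differently (puurd, komidim), so the final letter is not what conditions the rule; the number of vowels is.
"tan" has 1 vowel. The stems with 1 vowel (tur → tuurr, wor → wourr, pud → puurd) insert -ur- after the first vowel.
So tan → taurn.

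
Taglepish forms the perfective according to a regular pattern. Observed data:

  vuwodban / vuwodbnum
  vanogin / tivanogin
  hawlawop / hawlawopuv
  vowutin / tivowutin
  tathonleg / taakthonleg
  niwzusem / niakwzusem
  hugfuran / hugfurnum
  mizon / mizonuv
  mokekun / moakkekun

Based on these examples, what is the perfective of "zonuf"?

mizon and vuwodban both end in -n yet inflect differently (mizonuv, vuwodbnum), so the final letter is not what conditions the rule; the last vowel is.
"zonuf" has last vowel 'u'. The one such stem in the data (mokekun → moakkekun) inserts -ak- after the first vowel (as do niwzusem, tathonleg), so the same rule applies.
The other patterns: stems whose last vowel is 'o' add -uv; stems whose last vowel is 'a' delete the last vowel and add -um; stems whose last vowel is 'i' add the prefix ti-.
So zonuf → zoaknuf.

zoaknuf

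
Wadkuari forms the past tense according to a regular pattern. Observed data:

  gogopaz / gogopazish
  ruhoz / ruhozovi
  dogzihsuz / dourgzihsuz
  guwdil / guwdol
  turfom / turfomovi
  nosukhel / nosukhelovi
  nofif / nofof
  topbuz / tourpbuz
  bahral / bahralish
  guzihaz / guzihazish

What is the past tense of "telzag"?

telzagish

topbuz and gogopaz both end in -z yet inflect differently (tourpbuz, gogopazish), so the final letter is not what conditions the rule; the last vowel is.
"telzag" has last vowel 'a'. The stems whose last vowel is 'a' (gogopaz → gogopazish, guzihaz → guzihazish, bahral → bahralish) add -ish.
The other patterns: stems whose last vowel is 'u' insert -ur- after the first vowel; stems whose last vowel is 'i' change the last vowel to 'o'; stems whose last vowel is 'e' or 'o' add -ovi.
So telzag → telzagish.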